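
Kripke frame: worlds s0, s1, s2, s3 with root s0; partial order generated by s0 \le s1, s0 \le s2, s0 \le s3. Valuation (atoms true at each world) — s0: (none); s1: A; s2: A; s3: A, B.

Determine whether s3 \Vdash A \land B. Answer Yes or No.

s3 \Vdash A \land B since s3 forces both conjuncts.

Yes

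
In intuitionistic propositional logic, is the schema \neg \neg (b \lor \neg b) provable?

Yes

This is the double negation of excluded middle, which is intuitionistically derivable.
Assuming \neg (b \lor \neg b): from b we'd get b \lor \neg b, so \neg b; but then b \lor \neg b again — contradiction. Hence \neg \neg (b \lor \neg b).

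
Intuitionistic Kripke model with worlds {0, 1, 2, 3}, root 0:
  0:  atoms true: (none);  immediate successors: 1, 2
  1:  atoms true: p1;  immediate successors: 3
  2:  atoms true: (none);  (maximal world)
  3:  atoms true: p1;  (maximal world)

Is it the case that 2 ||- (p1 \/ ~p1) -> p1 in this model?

2 ||-/- (p1 \/ ~p1) -> p1: already at 2 itself, 2 ||- p1 \/ ~p1 but 2 ||-/- p1.
2 lacks atom p1, so 2 ||-/- p1.

No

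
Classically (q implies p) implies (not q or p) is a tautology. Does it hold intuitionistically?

No

This is the material-implication-as-disjunction principle, which is not intuitionistically valid.
A Kripke countermodel: worlds s0, s1; order generated by s0 <= s1; atoms true at each world — s0:{}; s1:{p,q}.
s0 does not force (q implies p) implies (not q or p): already at s0 itself, s0 forces q implies p but s0 does not force not q or p.
s0 does not force not q or p: neither disjunct is forced at s0.
s0 does not force not q since s1 is accessible from s0 and s1 forces q.
So the root s0 does not force the formula.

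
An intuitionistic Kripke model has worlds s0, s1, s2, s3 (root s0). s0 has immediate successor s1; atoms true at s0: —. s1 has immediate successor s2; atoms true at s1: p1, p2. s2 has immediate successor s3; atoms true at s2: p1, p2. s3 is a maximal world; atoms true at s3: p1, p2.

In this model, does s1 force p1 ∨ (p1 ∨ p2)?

s1 ⊩ p1 ∨ (p1 ∨ p2) via the disjunct p1.

Yes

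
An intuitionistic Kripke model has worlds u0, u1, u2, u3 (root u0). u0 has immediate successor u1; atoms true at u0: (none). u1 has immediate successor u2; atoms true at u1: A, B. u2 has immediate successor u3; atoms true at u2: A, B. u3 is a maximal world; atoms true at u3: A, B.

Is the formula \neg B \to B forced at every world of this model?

u0 \Vdash \neg B \to B vacuously: no world accessible from u0 forces the antecedent \neg B.
Since the root u0 forces \neg B \to B and forcing is persistent (monotone upward), every world forces it.

Yes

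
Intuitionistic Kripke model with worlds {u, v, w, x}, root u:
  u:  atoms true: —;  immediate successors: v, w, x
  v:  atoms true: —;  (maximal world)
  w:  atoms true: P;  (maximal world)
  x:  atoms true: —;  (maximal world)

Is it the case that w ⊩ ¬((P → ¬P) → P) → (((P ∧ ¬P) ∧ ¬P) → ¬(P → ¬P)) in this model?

w ⊩ ¬((P → ¬P) → P) → (((P ∧ ¬P) ∧ ¬P) → ¬(P → ¬P)) vacuously: no world accessible from w forces the antecedent ¬((P → ¬P) → P).

Yes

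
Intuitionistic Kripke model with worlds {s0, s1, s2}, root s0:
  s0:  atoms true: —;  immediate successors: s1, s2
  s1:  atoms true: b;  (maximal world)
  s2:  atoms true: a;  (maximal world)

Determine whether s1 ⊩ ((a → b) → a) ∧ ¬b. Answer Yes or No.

s1 ⊮ ((a → b) → a) ∧ ¬b since s1 fails (a → b) → a.

No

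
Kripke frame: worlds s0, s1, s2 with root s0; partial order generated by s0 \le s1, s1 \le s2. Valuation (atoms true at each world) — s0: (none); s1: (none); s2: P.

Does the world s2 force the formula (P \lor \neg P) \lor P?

s2 \Vdash (P \lor \neg P) \lor P via the disjunct P \lor \neg P.

Yes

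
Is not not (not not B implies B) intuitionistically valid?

Yes

This is the double negation of double-negation elimination, which is intuitionistically derivable.
By Glivenko's theorem the double negation of any classical propositional tautology is intuitionistically provable; not not B implies B is classically a tautology.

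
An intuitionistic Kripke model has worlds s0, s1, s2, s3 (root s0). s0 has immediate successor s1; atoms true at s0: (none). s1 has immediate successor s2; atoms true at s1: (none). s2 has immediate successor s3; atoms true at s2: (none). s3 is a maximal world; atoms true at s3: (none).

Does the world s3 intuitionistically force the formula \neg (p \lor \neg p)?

s3 \nVdash \neg (p \lor \neg p) since s3 is accessible from s3 and s3 \Vdash p \lor \neg p.
s3 \Vdash p \lor \neg p via the disjunct \neg p.

No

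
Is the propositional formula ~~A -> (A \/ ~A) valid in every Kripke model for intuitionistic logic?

No

This is a variant of double-negation elimination (deriving excluded middle from double negation), which is not intuitionistically valid.
A Kripke countermodel: worlds u0, u1; order generated by u0 <= u1; atoms true at each world — u0:{}; u1:{A}.
u0 ||-/- ~~A -> (A \/ ~A): already at u0 itself, u0 ||- ~~A but u0 ||-/- A \/ ~A.
u0 ||-/- A \/ ~A: neither disjunct is forced at u0.
u0 lacks atom A, so u0 ||-/- A.
So the root u0 does not force the formula.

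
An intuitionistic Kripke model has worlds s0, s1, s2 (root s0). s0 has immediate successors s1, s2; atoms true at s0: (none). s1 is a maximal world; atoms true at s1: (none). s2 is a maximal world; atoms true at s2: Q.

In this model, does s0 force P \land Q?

No

s0 \nVdash P \land Q since s0 fails P.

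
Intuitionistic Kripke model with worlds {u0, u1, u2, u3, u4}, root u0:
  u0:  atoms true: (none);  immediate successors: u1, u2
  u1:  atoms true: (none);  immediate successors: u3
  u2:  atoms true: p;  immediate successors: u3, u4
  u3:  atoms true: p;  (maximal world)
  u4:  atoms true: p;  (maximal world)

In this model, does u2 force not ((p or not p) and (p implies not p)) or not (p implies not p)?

u2 forces not ((p or not p) and (p implies not p)) or not (p implies not p) via the disjunct not ((p or not p) and (p implies not p)).

Yes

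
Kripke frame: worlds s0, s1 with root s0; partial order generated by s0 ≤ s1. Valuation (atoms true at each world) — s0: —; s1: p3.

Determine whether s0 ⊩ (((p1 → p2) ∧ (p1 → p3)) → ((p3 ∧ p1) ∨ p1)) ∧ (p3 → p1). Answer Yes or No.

s0 ⊮ (((p1 → p2) ∧ (p1 → p3)) → ((p3 ∧ p1) ∨ p1)) ∧ (p3 → p1) since s0 fails ((p1 → p2) ∧ (p1 → p3)) → ((p3 ∧ p1) ∨ p1).

No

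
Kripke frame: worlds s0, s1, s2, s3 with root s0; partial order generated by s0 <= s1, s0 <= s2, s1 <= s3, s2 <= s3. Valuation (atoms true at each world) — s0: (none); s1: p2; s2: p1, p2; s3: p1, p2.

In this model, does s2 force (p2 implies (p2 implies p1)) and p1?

Yes

s2 forces (p2 implies (p2 implies p1)) and p1 since s2 forces both conjuncts.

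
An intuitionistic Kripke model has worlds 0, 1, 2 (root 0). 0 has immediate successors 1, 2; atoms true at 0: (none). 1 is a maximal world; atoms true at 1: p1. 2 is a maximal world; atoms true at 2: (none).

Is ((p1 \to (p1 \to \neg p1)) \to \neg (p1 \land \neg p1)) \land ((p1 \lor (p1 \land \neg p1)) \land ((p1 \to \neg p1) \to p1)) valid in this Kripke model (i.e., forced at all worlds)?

No

Not every world: 0 \nVdash ((p1 \to (p1 \to \neg p1)) \to \neg (p1 \land \neg p1)) \land ((p1 \lor (p1 \land \neg p1)) \land ((p1 \to \neg p1) \to p1)).
0 \nVdash ((p1 \to (p1 \to \neg p1)) \to \neg (p1 \land \neg p1)) \land ((p1 \lor (p1 \land \neg p1)) \land ((p1 \to \neg p1) \to p1)) since 0 fails (p1 \lor (p1 \land \neg p1)) \land ((p1 \to \neg p1) \to p1).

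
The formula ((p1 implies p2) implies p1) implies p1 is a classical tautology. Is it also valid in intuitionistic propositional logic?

No

This is Peirce's law, which is not intuitionistically valid.
A Kripke countermodel: worlds s0, s1; order generated by s0 <= s1; atoms true at each world — s0:{}; s1:{p1}.
s0 does not force ((p1 implies p2) implies p1) implies p1: already at s0 itself, s0 forces (p1 implies p2) implies p1 but s0 does not force p1.
s0 lacks atom p1, so s0 does not force p1.
So the root s0 does not force the formula.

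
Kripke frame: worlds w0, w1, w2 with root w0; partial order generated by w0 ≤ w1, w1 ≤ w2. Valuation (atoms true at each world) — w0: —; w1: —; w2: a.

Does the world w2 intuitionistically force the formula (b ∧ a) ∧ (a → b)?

w2 ⊮ (b ∧ a) ∧ (a → b) since w2 fails b ∧ a.

No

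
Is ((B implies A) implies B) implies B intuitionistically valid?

This is Peirce's law, which is not intuitionistically valid.
A Kripke countermodel: worlds 0, 1; order generated by 0 <= 1; atoms true at each world — 0:{}; 1:{B}.
0 does not force ((B implies A) implies B) implies B: already at 0 itself, 0 forces (B implies A) implies B but 0 does not force B.
0 lacks atom B, so 0 does not force B.
So the root 0 does not force the formula.

No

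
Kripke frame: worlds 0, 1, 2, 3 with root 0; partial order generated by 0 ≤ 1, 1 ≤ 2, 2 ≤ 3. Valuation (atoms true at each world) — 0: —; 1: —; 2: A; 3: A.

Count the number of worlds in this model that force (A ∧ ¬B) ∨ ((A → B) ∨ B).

2

0: does not force it — 0 ⊮ (A ∧ ¬B) ∨ ((A → B) ∨ B): neither disjunct is forced at 0.
1: does not force it — 1 ⊮ (A ∧ ¬B) ∨ ((A → B) ∨ B): neither disjunct is forced at 1.
2: forces it.
3: forces it.
Worlds forcing the formula: {2, 3}.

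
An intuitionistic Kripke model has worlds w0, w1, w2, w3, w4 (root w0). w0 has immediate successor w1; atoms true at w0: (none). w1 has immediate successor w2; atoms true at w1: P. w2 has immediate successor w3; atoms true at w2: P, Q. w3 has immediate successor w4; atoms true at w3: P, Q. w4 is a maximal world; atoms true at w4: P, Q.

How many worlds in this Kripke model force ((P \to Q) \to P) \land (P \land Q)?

3

w0: does not force it — w0 \nVdash ((P \to Q) \to P) \land (P \land Q) since w0 fails P \land Q.
w1: does not force it — w1 \nVdash ((P \to Q) \to P) \land (P \land Q) since w1 fails P \land Q.
w2: forces it.
w3: forces it.
w4: forces it.
Worlds forcing the formula: {w2, w3, w4}.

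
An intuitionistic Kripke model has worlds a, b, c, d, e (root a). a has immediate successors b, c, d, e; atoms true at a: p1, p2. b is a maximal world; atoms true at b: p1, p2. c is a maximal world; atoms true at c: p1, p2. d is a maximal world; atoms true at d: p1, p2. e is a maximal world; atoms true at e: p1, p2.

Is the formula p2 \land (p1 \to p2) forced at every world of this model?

a \Vdash p2 \land (p1 \to p2) since a forces both conjuncts.
Since the root a forces p2 \land (p1 \to p2) and forcing is persistent (monotone upward), every world forces it.

Yes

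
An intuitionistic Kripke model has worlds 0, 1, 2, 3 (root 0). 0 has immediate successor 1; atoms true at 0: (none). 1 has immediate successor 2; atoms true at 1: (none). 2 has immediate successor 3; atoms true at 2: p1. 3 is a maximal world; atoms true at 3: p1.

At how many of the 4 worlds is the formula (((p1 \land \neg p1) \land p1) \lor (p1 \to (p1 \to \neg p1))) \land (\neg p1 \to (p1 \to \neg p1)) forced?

0: does not force it — 0 \nVdash (((p1 \land \neg p1) \land p1) \lor (p1 \to (p1 \to \neg p1))) \land (\neg p1 \to (p1 \to \neg p1)) since 0 fails ((p1 \land \neg p1) \land p1) \lor (p1 \to (p1 \to \neg p1)).
1: does not force it.
2: does not force it.
3: does not force it.
Worlds forcing the formula: { }.

0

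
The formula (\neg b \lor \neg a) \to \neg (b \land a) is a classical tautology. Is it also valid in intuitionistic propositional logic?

This is a constructively valid De Morgan direction (disjunction of negations to negated conjunction), which is intuitionistically derivable.
If \neg b holds at a world then no accessible world forces b, hence none forces b \land a; likewise for \neg a.

Yes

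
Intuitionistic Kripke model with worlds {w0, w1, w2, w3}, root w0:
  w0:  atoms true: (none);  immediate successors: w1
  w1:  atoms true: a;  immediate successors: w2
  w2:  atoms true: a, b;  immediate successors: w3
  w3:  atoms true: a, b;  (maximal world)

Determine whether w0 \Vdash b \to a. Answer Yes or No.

w0 \Vdash b \to a: every world accessible from w0 that forces b (namely w2, w3) also forces a.

Yes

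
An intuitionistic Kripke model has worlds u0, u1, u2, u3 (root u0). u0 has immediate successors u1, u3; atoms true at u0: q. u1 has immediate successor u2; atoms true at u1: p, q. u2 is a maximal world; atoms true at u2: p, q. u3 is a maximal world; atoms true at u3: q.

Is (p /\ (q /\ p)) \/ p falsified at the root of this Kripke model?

u0 ||-/- (p /\ (q /\ p)) \/ p: neither disjunct is forced at u0.
u0 ||-/- p /\ (q /\ p) since u0 fails p.
So the root u0 does not force (p /\ (q /\ p)) \/ p; the model is a countermodel.

Yes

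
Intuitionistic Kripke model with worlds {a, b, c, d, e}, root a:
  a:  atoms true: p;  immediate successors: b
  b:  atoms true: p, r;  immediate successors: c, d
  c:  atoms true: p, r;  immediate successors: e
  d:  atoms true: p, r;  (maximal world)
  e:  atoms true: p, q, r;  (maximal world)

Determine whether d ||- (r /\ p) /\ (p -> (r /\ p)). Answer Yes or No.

Yes

d ||- (r /\ p) /\ (p -> (r /\ p)) since d forces both conjuncts.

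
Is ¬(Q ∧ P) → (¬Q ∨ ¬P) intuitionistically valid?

This is the constructively invalid direction of De Morgan's law for conjunction, which is not intuitionistically valid.
A Kripke countermodel: worlds a, b, c; order generated by a ≤ b, a ≤ c; atoms true at each world — a:{}; b:{Q}; c:{P}.
a ⊮ ¬(Q ∧ P) → (¬Q ∨ ¬P): already at a itself, a ⊩ ¬(Q ∧ P) but a ⊮ ¬Q ∨ ¬P.
a ⊮ ¬Q ∨ ¬P: neither disjunct is forced at a.
a ⊮ ¬Q since b is accessible from a and b ⊩ Q.
So the root a does not force the formula.

No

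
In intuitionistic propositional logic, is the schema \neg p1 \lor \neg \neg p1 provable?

No

This is the weak law of excluded middle, which is not intuitionistically valid.
A Kripke countermodel: worlds w0, w1, w2; order generated by w0 \le w1, w0 \le w2; atoms true at each world — w0:{}; w1:{p1}; w2:{}.
w0 \nVdash \neg p1 \lor \neg \neg p1: neither disjunct is forced at w0.
w0 \nVdash \neg p1 since w1 is accessible from w0 and w1 \Vdash p1.
So the root w0 does not force the formula.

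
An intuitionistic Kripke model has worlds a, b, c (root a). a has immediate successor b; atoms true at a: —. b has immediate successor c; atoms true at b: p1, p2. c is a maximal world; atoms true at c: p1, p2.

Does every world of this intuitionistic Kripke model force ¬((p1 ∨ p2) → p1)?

Not every world: a ⊮ ¬((p1 ∨ p2) → p1).
a ⊮ ¬((p1 ∨ p2) → p1) since a is accessible from a and a ⊩ (p1 ∨ p2) → p1.
a ⊩ (p1 ∨ p2) → p1: every world accessible from a that forces p1 ∨ p2 (namely b, c) also forces p1.

No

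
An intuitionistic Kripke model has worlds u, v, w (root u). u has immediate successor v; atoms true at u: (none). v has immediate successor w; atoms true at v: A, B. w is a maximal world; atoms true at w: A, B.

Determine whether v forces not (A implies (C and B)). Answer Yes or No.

v forces not (A implies (C and B)): no world accessible from v forces A implies (C and B).

Yes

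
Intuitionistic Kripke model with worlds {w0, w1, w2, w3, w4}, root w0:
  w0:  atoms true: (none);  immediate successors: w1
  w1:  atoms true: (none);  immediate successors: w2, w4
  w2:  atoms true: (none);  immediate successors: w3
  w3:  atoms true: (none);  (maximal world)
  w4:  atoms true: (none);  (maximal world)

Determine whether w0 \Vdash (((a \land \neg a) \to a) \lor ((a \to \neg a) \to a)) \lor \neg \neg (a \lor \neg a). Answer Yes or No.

w0 \Vdash (((a \land \neg a) \to a) \lor ((a \to \neg a) \to a)) \lor \neg \neg (a \lor \neg a) via the disjunct ((a \land \neg a) \to a) \lor ((a \to \neg a) \to a).

Yes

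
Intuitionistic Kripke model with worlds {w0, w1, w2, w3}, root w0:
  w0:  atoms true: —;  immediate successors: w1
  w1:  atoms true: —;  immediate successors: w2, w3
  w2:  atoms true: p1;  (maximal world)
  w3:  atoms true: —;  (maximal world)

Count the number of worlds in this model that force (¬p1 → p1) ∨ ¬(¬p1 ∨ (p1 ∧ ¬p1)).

w0: does not force it — w0 ⊮ (¬p1 → p1) ∨ ¬(¬p1 ∨ (p1 ∧ ¬p1)): neither disjunct is forced at w0.
w1: does not force it.
w2: forces it.
w3: does not force it.
Worlds forcing the formula: {w2}.

1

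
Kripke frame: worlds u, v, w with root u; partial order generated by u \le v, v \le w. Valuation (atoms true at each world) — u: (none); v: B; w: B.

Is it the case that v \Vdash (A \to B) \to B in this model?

v \Vdash (A \to B) \to B: every world accessible from v that forces A \to B (namely v, w) also forces B.

Yes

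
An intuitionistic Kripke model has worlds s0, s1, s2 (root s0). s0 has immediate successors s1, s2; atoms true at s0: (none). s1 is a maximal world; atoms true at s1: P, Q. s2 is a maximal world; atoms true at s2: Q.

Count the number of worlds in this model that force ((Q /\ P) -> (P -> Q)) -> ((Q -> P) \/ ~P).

2

s0: does not force it — s0 ||-/- ((Q /\ P) -> (P -> Q)) -> ((Q -> P) \/ ~P): already at s0 itself, s0 ||- (Q /\ P) -> (P -> Q) but s0 ||-/- (Q -> P) \/ ~P.
s1: forces it.
s2: forces it.
Worlds forcing the formula: {s1, s2}.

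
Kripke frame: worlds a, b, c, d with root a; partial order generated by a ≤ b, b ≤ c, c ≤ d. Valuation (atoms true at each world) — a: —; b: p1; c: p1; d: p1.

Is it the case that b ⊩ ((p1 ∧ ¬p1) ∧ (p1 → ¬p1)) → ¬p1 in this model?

Yes

b ⊩ ((p1 ∧ ¬p1) ∧ (p1 → ¬p1)) → ¬p1 vacuously: no world accessible from b forces the antecedent (p1 ∧ ¬p1) ∧ (p1 → ¬p1).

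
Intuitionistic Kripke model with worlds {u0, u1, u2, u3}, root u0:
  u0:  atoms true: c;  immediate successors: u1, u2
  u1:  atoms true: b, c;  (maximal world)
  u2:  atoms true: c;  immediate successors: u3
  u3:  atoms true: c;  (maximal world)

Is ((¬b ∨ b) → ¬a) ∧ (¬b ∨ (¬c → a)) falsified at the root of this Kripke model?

No

u0 ⊩ ((¬b ∨ b) → ¬a) ∧ (¬b ∨ (¬c → a)) since u0 forces both conjuncts.
So the root u0 forces ((¬b ∨ b) → ¬a) ∧ (¬b ∨ (¬c → a)); the model is not a countermodel.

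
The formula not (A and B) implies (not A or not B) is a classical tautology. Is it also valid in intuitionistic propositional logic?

No

This is the constructively invalid direction of De Morgan's law for conjunction, which is not intuitionistically valid.
A Kripke countermodel: worlds a, b, c; order generated by a <= b, a <= c; atoms true at each world — a:{}; b:{A}; c:{B}.
a does not force not (A and B) implies (not A or not B): already at a itself, a forces not (A and B) but a does not force not A or not B.
a does not force not A or not B: neither disjunct is forced at a.
a does not force not A since b is accessible from a and b forces A.
So the root a does not force the formula.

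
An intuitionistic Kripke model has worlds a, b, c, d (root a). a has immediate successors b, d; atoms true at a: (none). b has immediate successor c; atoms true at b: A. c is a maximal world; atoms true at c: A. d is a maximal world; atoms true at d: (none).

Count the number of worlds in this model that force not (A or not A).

a: does not force it — a does not force not (A or not A) since b is accessible from a and b forces A or not A.
b: does not force it.
c: does not force it.
d: does not force it.
Worlds forcing the formula: { }.

0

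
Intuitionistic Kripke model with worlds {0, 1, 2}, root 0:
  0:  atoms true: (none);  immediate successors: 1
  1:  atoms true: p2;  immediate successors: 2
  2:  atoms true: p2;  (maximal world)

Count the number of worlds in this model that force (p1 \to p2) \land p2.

2

0: does not force it — 0 \nVdash (p1 \to p2) \land p2 since 0 fails p2.
1: forces it.
2: forces it.
Worlds forcing the formula: {1, 2}.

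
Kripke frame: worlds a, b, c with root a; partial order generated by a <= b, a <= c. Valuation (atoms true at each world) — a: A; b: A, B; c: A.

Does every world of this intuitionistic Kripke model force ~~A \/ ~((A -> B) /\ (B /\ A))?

Yes

a ||- ~~A \/ ~((A -> B) /\ (B /\ A)) via the disjunct ~~A.
Since the root a forces ~~A \/ ~((A -> B) /\ (B /\ A)) and forcing is persistent (monotone upward), every world forces it.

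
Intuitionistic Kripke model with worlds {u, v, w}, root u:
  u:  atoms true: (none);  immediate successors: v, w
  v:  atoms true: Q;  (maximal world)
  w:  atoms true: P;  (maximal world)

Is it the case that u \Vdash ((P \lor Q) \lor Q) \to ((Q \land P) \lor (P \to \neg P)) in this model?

u \nVdash ((P \lor Q) \lor Q) \to ((Q \land P) \lor (P \to \neg P)): at the accessible world w, w \Vdash (P \lor Q) \lor Q but w \nVdash (Q \land P) \lor (P \to \neg P).
w \nVdash (Q \land P) \lor (P \to \neg P): neither disjunct is forced at w.
w \nVdash Q \land P since w fails Q.

No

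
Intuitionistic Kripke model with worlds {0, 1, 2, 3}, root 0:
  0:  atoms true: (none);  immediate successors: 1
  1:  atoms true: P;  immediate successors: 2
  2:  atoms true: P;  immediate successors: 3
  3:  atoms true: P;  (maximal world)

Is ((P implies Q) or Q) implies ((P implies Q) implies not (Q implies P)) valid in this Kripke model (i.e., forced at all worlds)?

0 forces ((P implies Q) or Q) implies ((P implies Q) implies not (Q implies P)) vacuously: no world accessible from 0 forces the antecedent (P implies Q) or Q.
Since the root 0 forces ((P implies Q) or Q) implies ((P implies Q) implies not (Q implies P)) and forcing is persistent (monotone upward), every world forces it.

Yes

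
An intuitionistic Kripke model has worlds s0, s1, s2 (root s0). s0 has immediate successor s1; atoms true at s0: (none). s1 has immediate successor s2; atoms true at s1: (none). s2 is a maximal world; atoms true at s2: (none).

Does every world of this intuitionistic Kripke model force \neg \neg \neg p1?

Yes

s0 \Vdash \neg \neg \neg p1: no world accessible from s0 forces \neg \neg p1.
Since the root s0 forces \neg \neg \neg p1 and forcing is persistent (monotone upward), every world forces it.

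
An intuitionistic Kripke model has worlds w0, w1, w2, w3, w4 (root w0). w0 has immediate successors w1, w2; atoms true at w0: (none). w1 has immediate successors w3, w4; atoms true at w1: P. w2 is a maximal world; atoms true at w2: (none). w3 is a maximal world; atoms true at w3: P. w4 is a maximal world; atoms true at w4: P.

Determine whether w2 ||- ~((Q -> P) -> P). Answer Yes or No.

Yes

w2 ||- ~((Q -> P) -> P): no world accessible from w2 forces (Q -> P) -> P.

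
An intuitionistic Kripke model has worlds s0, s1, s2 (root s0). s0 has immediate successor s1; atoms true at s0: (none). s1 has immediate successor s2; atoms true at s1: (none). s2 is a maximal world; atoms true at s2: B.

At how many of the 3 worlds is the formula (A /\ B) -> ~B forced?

3

s0: forces it.
s1: forces it.
s2: forces it.
Worlds forcing the formula: {s0, s1, s2}.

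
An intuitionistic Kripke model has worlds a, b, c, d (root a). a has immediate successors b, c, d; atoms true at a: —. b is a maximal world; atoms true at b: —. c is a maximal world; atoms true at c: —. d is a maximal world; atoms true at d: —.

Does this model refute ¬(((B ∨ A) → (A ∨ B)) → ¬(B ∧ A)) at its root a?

a ⊮ ¬(((B ∨ A) → (A ∨ B)) → ¬(B ∧ A)) since a is accessible from a and a ⊩ ((B ∨ A) → (A ∨ B)) → ¬(B ∧ A).
a ⊩ ((B ∨ A) → (A ∨ B)) → ¬(B ∧ A): every world accessible from a that forces (B ∨ A) → (A ∨ B) (namely a, b, c, d) also forces ¬(B ∧ A).
So the root a does not force ¬(((B ∨ A) → (A ∨ B)) → ¬(B ∧ A)); the model is a countermodel.

Yes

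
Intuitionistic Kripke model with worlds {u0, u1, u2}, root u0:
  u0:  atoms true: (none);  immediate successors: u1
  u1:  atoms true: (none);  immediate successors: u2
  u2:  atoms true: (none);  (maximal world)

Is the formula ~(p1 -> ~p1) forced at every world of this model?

Not every world: u0 ||-/- ~(p1 -> ~p1).
u0 ||-/- ~(p1 -> ~p1) since u0 is accessible from u0 and u0 ||- p1 -> ~p1.
u0 ||- p1 -> ~p1 vacuously: no world accessible from u0 forces the antecedent p1.

No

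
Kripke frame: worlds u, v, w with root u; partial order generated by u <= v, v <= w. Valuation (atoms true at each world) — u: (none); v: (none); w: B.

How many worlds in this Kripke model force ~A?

3

u: forces it.
v: forces it.
w: forces it.
Worlds forcing the formula: {u, v, w}.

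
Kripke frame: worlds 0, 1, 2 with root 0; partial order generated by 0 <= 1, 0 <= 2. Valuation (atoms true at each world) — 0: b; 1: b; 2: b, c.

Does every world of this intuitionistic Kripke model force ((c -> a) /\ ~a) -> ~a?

0 ||- ((c -> a) /\ ~a) -> ~a: every world accessible from 0 that forces (c -> a) /\ ~a (namely 1) also forces ~a.
Since the root 0 forces ((c -> a) /\ ~a) -> ~a and forcing is persistent (monotone upward), every world forces it.

Yes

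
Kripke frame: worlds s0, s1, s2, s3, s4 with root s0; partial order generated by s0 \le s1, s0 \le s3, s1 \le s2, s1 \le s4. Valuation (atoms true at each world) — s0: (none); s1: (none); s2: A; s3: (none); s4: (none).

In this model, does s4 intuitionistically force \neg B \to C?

No

s4 \nVdash \neg B \to C: already at s4 itself, s4 \Vdash \neg B but s4 \nVdash C.
s4 lacks atom C, so s4 \nVdash C.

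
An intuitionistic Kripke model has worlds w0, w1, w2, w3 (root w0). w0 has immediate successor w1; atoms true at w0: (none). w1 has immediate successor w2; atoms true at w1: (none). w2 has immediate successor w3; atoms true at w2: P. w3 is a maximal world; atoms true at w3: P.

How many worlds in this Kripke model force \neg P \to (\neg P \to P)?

w0: forces it.
w1: forces it.
w2: forces it.
w3: forces it.
Worlds forcing the formula: {w0, w1, w2, w3}.

4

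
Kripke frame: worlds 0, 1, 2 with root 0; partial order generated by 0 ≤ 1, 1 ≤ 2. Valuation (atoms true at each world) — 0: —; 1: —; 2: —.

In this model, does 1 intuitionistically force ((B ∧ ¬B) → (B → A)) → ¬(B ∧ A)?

1 ⊩ ((B ∧ ¬B) → (B → A)) → ¬(B ∧ A): every world accessible from 1 that forces (B ∧ ¬B) → (B → A) (namely 1, 2) also forces ¬(B ∧ A).

Yes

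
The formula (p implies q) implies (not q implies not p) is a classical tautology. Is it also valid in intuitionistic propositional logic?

This is the forward direction of contraposition, which is intuitionistically derivable.
Assume p implies q and not q. If p held then q would follow, contradicting not q; so not p.

Yes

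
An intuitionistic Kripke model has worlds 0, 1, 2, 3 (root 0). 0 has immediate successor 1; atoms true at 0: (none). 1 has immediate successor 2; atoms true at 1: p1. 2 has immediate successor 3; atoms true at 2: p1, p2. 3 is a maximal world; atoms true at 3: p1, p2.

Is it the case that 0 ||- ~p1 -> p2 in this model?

0 ||- ~p1 -> p2 vacuously: no world accessible from 0 forces the antecedent ~p1.

Yes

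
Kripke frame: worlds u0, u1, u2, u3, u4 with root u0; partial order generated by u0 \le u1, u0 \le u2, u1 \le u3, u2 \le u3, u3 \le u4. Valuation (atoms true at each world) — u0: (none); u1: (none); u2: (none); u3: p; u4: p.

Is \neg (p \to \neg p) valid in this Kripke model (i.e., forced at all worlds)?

u0 \Vdash \neg (p \to \neg p): no world accessible from u0 forces p \to \neg p.
Since the root u0 forces \neg (p \to \neg p) and forcing is persistent (monotone upward), every world forces it.

Yes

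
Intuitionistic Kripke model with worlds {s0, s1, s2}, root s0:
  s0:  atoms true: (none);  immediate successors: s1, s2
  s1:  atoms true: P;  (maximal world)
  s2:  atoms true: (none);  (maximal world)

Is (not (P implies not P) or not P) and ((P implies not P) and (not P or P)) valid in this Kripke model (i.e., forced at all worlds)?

Not every world: s0 does not force (not (P implies not P) or not P) and ((P implies not P) and (not P or P)).
s0 does not force (not (P implies not P) or not P) and ((P implies not P) and (not P or P)) since s0 fails not (P implies not P) or not P.

No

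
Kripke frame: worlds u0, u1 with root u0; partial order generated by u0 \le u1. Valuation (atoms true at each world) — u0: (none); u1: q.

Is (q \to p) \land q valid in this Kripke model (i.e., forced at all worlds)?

No

Not every world: u0 \nVdash (q \to p) \land q.
u0 \nVdash (q \to p) \land q since u0 fails q \to p.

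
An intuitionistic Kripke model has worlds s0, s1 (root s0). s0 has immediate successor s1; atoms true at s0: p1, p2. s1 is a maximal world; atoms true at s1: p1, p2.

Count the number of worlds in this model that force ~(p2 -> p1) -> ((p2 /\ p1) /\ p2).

s0: forces it.
s1: forces it.
Worlds forcing the formula: {s0, s1}.

2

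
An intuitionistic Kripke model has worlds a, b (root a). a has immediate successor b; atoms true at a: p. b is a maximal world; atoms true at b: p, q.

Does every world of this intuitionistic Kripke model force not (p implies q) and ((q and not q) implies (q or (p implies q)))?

No

Not every world: a does not force not (p implies q) and ((q and not q) implies (q or (p implies q))).
a does not force not (p implies q) and ((q and not q) implies (q or (p implies q))) since a fails not (p implies q).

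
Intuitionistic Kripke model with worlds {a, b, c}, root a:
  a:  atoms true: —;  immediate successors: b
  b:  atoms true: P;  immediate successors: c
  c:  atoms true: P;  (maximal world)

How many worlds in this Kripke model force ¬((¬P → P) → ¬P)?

3

a: forces it.
b: forces it.
c: forces it.
Worlds forcing the formula: {a, b, c}.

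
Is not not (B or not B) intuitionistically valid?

Yes

This is the double negation of excluded middle, which is intuitionistically derivable.
Assuming not (B or not B): from B we'd get B or not B, so not B; but then B or not B again — contradiction. Hence not not (B or not B).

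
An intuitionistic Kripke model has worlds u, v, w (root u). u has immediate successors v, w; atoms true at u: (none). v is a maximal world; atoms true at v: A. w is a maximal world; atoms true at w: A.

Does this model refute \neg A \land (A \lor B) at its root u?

u \nVdash \neg A \land (A \lor B) since u fails \neg A.
So the root u does not force \neg A \land (A \lor B); the model is a countermodel.

Yes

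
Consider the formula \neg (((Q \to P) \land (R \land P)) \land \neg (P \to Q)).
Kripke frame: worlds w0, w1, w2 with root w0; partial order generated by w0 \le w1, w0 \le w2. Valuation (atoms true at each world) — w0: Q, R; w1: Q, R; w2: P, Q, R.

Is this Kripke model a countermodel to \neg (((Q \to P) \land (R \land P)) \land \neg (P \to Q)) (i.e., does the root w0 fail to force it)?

No

w0 \Vdash \neg (((Q \to P) \land (R \land P)) \land \neg (P \to Q)): no world accessible from w0 forces ((Q \to P) \land (R \land P)) \land \neg (P \to Q).
So the root w0 forces \neg (((Q \to P) \land (R \land P)) \land \neg (P \to Q)); the model is not a countermodel.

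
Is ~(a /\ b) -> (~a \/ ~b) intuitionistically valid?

No

This is the constructively invalid direction of De Morgan's law for conjunction, which is not intuitionistically valid.
A Kripke countermodel: worlds w0, w1, w2; order generated by w0 <= w1, w0 <= w2; atoms true at each world — w0:{}; w1:{a}; w2:{b}.
w0 ||-/- ~(a /\ b) -> (~a \/ ~b): already at w0 itself, w0 ||- ~(a /\ b) but w0 ||-/- ~a \/ ~b.
w0 ||-/- ~a \/ ~b: neither disjunct is forced at w0.
w0 ||-/- ~a since w1 is accessible from w0 and w1 ||- a.
So the root w0 does not force the formula.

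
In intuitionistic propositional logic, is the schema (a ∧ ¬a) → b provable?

Yes

This is an instance of ex falso quodlibet, which is intuitionistically derivable.
No world can force both a and ¬a, so the antecedent a ∧ ¬a is never forced and the implication holds vacuously at every world.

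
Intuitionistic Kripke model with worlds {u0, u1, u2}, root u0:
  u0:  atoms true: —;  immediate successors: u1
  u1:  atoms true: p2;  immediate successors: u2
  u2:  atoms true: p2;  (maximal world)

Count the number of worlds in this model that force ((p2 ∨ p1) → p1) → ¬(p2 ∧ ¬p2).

u0: forces it.
u1: forces it.
u2: forces it.
Worlds forcing the formula: {u0, u1, u2}.

3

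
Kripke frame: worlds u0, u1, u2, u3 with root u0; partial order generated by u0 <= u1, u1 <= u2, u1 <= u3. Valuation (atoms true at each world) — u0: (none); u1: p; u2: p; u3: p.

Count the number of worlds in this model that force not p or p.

u0: does not force it — u0 does not force not p or p: neither disjunct is forced at u0.
u1: forces it.
u2: forces it.
u3: forces it.
Worlds forcing the formula: {u1, u2, u3}.

3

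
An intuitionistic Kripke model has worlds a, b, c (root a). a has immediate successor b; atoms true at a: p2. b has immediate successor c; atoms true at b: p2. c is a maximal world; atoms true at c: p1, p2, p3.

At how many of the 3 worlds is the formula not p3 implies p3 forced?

3

a: forces it.
b: forces it.
c: forces it.
Worlds forcing the formula: {a, b, c}.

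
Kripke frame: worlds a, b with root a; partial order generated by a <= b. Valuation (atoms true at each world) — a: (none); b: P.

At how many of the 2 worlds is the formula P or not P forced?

1

a: does not force it — a does not force P or not P: neither disjunct is forced at a.
b: forces it.
Worlds forcing the formula: {b}.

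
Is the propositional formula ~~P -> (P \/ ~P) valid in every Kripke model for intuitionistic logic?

No

This is a variant of double-negation elimination (deriving excluded middle from double negation), which is not intuitionistically valid.
A Kripke countermodel: worlds a, b; order generated by a <= b; atoms true at each world — a:{}; b:{P}.
a ||-/- ~~P -> (P \/ ~P): already at a itself, a ||- ~~P but a ||-/- P \/ ~P.
a ||-/- P \/ ~P: neither disjunct is forced at a.
a lacks atom P, so a ||-/- P.
So the root a does not force the formula.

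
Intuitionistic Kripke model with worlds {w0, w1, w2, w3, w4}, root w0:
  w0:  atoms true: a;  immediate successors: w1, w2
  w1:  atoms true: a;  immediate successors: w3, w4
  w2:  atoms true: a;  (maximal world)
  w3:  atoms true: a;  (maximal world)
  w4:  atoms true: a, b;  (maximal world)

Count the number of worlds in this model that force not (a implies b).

2

w0: does not force it — w0 does not force not (a implies b) since w4 is accessible from w0 and w4 forces a implies b.
w1: does not force it — w1 does not force not (a implies b) since w4 is accessible from w1 and w4 forces a implies b.
w2: forces it.
w3: forces it.
w4: does not force it.
Worlds forcing the formula: {w2, w3}.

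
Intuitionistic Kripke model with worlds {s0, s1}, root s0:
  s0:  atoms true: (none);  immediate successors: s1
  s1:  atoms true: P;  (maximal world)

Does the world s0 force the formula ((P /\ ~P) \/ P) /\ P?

No

s0 ||-/- ((P /\ ~P) \/ P) /\ P since s0 fails (P /\ ~P) \/ P.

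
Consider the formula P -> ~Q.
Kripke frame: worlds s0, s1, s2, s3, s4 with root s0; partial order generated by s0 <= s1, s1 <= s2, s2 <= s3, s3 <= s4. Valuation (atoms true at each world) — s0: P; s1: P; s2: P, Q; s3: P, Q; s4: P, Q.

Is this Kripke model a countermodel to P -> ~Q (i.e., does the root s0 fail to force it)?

s0 ||-/- P -> ~Q: already at s0 itself, s0 ||- P but s0 ||-/- ~Q.
s0 ||-/- ~Q since s2 is accessible from s0 and s2 ||- Q.
So the root s0 does not force P -> ~Q; the model is a countermodel.

Yes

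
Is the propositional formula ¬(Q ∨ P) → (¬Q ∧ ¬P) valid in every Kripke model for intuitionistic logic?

Yes

This is a constructively valid De Morgan direction (negated disjunction to conjunction of negations), which is intuitionistically derivable.
From ¬(Q ∨ P): if Q held then Q ∨ P would, contradiction — so ¬Q; similarly ¬P.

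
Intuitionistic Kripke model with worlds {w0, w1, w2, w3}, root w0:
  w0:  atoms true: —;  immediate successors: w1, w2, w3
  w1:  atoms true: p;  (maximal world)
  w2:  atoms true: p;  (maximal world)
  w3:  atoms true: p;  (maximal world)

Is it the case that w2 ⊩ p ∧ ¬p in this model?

No

w2 ⊮ p ∧ ¬p since w2 fails ¬p.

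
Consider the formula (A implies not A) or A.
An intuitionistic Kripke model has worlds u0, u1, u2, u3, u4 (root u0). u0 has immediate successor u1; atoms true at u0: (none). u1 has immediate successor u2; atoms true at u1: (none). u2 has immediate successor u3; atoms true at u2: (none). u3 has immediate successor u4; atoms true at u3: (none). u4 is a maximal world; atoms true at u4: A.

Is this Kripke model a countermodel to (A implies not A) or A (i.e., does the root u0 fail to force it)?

u0 does not force (A implies not A) or A: neither disjunct is forced at u0.
u0 does not force A implies not A: at the accessible world u4, u4 forces A but u4 does not force not A.
u4 does not force not A since u4 is accessible from u4 and u4 forces A.
So the root u0 does not force (A implies not A) or A; the model is a countermodel.

Yes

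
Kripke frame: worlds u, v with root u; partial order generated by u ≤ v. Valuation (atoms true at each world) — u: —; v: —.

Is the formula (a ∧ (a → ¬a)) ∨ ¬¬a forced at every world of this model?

Not every world: u ⊮ (a ∧ (a → ¬a)) ∨ ¬¬a.
u ⊮ (a ∧ (a → ¬a)) ∨ ¬¬a: neither disjunct is forced at u.
u ⊮ a ∧ (a → ¬a) since u fails a.

No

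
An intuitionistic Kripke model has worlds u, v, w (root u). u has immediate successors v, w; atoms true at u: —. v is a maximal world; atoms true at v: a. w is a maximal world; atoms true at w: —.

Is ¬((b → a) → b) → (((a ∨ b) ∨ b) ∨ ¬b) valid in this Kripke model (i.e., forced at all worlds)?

u ⊩ ¬((b → a) → b) → (((a ∨ b) ∨ b) ∨ ¬b): every world accessible from u that forces ¬((b → a) → b) (namely u, v, w) also forces ((a ∨ b) ∨ b) ∨ ¬b.
Since the root u forces ¬((b → a) → b) → (((a ∨ b) ∨ b) ∨ ¬b) and forcing is persistent (monotone upward), every world forces it.

Yes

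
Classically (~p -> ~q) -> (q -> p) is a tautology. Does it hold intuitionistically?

This is the converse of contraposition, which is not intuitionistically valid.
A Kripke countermodel: worlds u0, u1; order generated by u0 <= u1; atoms true at each world — u0:{q}; u1:{p,q}.
u0 ||-/- (~p -> ~q) -> (q -> p): already at u0 itself, u0 ||- ~p -> ~q but u0 ||-/- q -> p.
u0 ||-/- q -> p: already at u0 itself, u0 ||- q but u0 ||-/- p.
u0 lacks atom p, so u0 ||-/- p.
So the root u0 does not force the formula.

No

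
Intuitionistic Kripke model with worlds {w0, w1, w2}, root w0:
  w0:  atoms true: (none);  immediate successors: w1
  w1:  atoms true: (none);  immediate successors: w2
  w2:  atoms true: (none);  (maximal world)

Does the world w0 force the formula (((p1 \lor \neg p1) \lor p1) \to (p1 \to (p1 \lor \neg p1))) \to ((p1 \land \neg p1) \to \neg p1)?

Yes

w0 \Vdash (((p1 \lor \neg p1) \lor p1) \to (p1 \to (p1 \lor \neg p1))) \to ((p1 \land \neg p1) \to \neg p1): every world accessible from w0 that forces ((p1 \lor \neg p1) \lor p1) \to (p1 \to (p1 \lor \neg p1)) (namely w0, w1, w2) also forces (p1 \land \neg p1) \to \neg p1.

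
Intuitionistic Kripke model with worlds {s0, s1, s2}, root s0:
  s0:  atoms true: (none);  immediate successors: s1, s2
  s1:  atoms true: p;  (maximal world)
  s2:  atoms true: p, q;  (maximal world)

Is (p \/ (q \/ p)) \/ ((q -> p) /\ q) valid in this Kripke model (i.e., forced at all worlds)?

Not every world: s0 ||-/- (p \/ (q \/ p)) \/ ((q -> p) /\ q).
s0 ||-/- (p \/ (q \/ p)) \/ ((q -> p) /\ q): neither disjunct is forced at s0.
s0 ||-/- p \/ (q \/ p): neither disjunct is forced at s0.
s0 lacks atom p, so s0 ||-/- p.

No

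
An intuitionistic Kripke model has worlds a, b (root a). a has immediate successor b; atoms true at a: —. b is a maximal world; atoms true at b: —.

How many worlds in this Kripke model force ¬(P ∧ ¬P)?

2

a: forces it.
b: forces it.
Worlds forcing the formula: {a, b}.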